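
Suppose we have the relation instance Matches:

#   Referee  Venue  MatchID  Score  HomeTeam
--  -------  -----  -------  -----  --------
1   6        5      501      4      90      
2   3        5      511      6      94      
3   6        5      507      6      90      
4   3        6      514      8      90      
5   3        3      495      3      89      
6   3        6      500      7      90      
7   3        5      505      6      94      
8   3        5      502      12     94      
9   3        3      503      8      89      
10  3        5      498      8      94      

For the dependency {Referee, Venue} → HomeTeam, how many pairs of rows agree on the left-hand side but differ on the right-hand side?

0

(Referee=6, Venue=5): all 2 rows agree on HomeTeam — 0 pairs.
(Referee=3, Venue=5): all 4 rows agree on HomeTeam — 0 pairs.
(Referee=3, Venue=6): all 2 rows agree on HomeTeam — 0 pairs.
(Referee=3, Venue=3): all 2 rows agree on HomeTeam — 0 pairs.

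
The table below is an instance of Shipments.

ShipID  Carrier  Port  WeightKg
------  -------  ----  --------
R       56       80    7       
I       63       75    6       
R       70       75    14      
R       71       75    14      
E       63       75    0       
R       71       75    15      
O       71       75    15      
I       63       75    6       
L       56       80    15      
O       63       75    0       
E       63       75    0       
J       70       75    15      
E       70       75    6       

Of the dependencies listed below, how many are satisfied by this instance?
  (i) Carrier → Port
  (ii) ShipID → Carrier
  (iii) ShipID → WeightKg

1

(i) Carrier → Port: every LHS value maps to a single RHS value — holds.
(ii) ShipID → Carrier: ShipID=R: 4 rows → Carrier takes values {56, 70, 71} — violation; ShipID=E: 3 rows → Carrier takes values {63, 70} — violation; ShipID=O: 2 rows → Carrier takes values {71, 63} — violation — fails.
(iii) ShipID → WeightKg: ShipID=R: 4 rows → WeightKg takes values {7, 14, 15} — violation; ShipID=E: 3 rows → WeightKg takes values {0, 6} — violation; ShipID=O: 2 rows → WeightKg takes values {15, 0} — violation — fails.
1 of the 3 dependencies holds.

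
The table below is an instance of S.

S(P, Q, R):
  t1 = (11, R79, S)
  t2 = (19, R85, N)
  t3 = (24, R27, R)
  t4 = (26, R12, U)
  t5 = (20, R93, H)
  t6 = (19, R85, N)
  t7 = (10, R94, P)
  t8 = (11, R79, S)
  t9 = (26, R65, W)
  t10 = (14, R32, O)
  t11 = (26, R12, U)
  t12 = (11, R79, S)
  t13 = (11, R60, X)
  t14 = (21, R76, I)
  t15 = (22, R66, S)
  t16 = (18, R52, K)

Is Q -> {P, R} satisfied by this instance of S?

Yes

Q=R79: rows 1, 8, 12 → {P,R} = (11, S), (11, S), (11, S) ✓
Q=R85: rows 2, 6 → {P,R} = (19, N), (19, N) ✓
Q=R27: row 3 → {P,R} = (24, R) ✓
Q=R12: rows 4, 11 → {P,R} = (26, U), (26, U) ✓
Q=R93: row 5 → {P,R} = (20, H) ✓
Q=R94: row 7 → {P,R} = (10, P) ✓
Q=R65: row 9 → {P,R} = (26, W) ✓
Q=R32: row 10 → {P,R} = (14, O) ✓
Q=R60: row 13 → {P,R} = (11, X) ✓
Q=R76: row 14 → {P,R} = (21, I) ✓
Q=R66: row 15 → {P,R} = (22, S) ✓
Q=R52: row 16 → {P,R} = (18, K) ✓
Every Q value is associated with a single {P, R} value, so Q -> {P, R} holds.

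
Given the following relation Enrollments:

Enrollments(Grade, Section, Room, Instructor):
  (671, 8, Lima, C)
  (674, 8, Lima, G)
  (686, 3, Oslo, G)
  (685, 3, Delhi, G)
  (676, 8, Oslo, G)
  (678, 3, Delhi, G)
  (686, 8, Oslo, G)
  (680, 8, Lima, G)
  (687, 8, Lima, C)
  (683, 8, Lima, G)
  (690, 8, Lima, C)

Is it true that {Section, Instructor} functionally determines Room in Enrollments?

No

(Section=8, Instructor=C): 3 rows → Room = Lima, Lima, Lima ✓
(Section=8, Instructor=G): 5 rows → Room takes values {Lima, Oslo} — violation
(Section=3, Instructor=G): 3 rows → Room takes values {Oslo, Delhi} — violation
Two rows agree on {Section, Instructor} but differ on Room, so {Section, Instructor} -> Room does not hold.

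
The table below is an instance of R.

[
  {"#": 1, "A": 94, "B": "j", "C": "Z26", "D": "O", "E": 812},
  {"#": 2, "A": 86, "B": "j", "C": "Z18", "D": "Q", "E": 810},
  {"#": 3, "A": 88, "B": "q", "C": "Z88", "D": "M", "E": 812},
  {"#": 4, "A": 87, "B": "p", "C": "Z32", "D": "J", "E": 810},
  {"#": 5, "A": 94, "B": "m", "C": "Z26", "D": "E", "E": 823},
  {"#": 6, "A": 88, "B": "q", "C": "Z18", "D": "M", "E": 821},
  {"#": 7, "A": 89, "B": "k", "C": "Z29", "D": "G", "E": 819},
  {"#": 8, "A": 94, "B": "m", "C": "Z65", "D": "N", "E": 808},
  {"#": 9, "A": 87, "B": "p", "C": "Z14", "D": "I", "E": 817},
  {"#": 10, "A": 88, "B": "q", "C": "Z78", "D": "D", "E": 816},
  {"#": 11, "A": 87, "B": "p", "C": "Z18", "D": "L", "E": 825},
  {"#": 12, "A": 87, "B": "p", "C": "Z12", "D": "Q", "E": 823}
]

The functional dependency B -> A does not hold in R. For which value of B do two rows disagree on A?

j

B=j: rows 1, 2 → A takes values {94, 86} — violation
B=q: rows 3, 6, 10 → A = 88, 88, 88 ✓
B=p: rows 4, 9, 11, 12 → A = 87, 87, 87, 87 ✓
B=m: rows 5, 8 → A = 94, 94 ✓
B=k: row 7 → A = 89 ✓
The only B value with inconsistent A is B=j.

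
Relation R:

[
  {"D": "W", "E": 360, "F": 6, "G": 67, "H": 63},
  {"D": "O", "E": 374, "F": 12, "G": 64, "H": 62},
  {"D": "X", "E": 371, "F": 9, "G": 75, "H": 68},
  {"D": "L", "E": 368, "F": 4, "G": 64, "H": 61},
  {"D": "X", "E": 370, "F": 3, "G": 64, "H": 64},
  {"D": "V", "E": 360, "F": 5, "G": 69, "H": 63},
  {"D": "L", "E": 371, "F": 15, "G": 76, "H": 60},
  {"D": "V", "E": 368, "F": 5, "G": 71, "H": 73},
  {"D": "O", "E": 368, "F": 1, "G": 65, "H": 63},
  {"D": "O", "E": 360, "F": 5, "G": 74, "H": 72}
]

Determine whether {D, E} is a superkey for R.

All 10 rows have distinct {D, E} values, so {D, E} → (all attributes) holds and {D, E} is a superkey.

Yes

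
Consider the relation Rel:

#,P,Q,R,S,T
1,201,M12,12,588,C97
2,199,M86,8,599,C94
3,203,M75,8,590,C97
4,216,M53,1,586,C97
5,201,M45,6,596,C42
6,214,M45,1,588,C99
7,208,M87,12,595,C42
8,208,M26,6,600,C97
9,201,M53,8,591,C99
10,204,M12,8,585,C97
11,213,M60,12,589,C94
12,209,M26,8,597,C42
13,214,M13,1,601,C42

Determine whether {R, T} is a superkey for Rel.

No

Rows 3 and 10 have the same {R, T} value (R=8, T=C97) but are distinct tuples, so {R, T} does not determine every attribute — not a superkey.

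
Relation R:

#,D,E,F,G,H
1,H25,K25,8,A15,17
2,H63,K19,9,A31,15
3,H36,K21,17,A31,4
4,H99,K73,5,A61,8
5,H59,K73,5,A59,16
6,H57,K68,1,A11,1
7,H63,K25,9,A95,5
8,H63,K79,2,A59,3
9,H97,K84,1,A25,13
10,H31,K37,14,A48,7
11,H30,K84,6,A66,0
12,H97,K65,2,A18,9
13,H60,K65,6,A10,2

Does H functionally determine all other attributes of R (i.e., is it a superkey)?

Yes

All 13 rows have distinct H values, so H → (all attributes) holds and H is a superkey.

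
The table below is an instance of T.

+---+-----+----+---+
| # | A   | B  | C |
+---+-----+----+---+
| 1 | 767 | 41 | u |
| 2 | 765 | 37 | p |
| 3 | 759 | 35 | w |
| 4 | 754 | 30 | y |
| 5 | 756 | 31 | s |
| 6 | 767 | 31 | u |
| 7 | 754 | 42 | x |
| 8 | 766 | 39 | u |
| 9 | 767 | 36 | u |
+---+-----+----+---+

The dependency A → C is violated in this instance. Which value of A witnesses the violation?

754

A=767: rows 1, 6, 9 → C = u, u, u ✓
A=765: row 2 → C = p ✓
A=759: row 3 → C = w ✓
A=754: rows 4, 7 → C takes values {y, x} — violation
A=756: row 5 → C = s ✓
A=766: row 8 → C = u ✓
The only A value with inconsistent C is A=754.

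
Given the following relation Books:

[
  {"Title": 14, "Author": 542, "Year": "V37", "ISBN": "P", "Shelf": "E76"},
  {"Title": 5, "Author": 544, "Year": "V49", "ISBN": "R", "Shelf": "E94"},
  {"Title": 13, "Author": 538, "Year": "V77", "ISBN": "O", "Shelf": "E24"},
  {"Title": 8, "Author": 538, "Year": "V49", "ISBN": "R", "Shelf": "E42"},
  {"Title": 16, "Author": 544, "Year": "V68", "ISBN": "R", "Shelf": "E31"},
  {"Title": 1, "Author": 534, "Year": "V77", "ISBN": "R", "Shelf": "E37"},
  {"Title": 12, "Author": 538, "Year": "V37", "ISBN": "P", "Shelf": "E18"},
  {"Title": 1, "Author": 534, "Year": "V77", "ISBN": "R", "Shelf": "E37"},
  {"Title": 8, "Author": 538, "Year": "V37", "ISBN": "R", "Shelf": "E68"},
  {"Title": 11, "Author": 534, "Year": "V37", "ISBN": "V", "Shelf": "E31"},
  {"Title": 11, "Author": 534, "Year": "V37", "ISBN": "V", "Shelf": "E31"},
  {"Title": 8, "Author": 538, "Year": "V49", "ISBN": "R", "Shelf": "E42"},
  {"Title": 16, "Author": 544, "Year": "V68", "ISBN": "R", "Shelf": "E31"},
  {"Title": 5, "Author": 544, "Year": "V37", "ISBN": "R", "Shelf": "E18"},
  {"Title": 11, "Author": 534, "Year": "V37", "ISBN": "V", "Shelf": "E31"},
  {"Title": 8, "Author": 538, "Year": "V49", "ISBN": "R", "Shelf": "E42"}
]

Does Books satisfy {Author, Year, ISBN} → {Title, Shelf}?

Yes

(Author=542, Year=V37, ISBN=P): 1 row → {Title,Shelf} = (14, E76) ✓
(Author=544, Year=V49, ISBN=R): 1 row → {Title,Shelf} = (5, E94) ✓
(Author=538, Year=V77, ISBN=O): 1 row → {Title,Shelf} = (13, E24) ✓
(Author=538, Year=V49, ISBN=R): 3 rows → {Title,Shelf} = (8, E42), (8, E42), (8, E42) ✓
(Author=544, Year=V68, ISBN=R): 2 rows → {Title,Shelf} = (16, E31), (16, E31) ✓
(Author=534, Year=V77, ISBN=R): 2 rows → {Title,Shelf} = (1, E37), (1, E37) ✓
(Author=538, Year=V37, ISBN=P): 1 row → {Title,Shelf} = (12, E18) ✓
(Author=538, Year=V37, ISBN=R): 1 row → {Title,Shelf} = (8, E68) ✓
(Author=534, Year=V37, ISBN=V): 3 rows → {Title,Shelf} = (11, E31), (11, E31), (11, E31) ✓
(Author=544, Year=V37, ISBN=R): 1 row → {Title,Shelf} = (5, E18) ✓
Every {Author, Year, ISBN} value is associated with a single {Title, Shelf} value, so {Author, Year, ISBN} → {Title, Shelf} holds.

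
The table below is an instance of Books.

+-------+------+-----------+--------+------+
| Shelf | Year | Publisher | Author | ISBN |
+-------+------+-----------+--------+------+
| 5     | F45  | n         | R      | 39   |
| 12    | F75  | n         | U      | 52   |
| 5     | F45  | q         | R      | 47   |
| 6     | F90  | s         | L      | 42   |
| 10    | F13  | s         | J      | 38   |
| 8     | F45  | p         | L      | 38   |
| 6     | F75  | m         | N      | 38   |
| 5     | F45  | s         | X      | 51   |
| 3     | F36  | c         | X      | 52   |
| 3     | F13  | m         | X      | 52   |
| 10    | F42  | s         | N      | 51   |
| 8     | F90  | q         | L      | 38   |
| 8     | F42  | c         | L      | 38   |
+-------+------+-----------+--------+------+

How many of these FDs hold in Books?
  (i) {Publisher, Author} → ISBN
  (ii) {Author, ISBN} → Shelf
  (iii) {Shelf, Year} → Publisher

(i) {Publisher, Author} → ISBN: every LHS value maps to a single RHS value — holds.
(ii) {Author, ISBN} → Shelf: every LHS value maps to a single RHS value — holds.
(iii) {Shelf, Year} → Publisher: (Shelf=5, Year=F45): 3 rows → Publisher takes values {n, q, s} — violation — fails.
2 of the 3 dependencies hold.

2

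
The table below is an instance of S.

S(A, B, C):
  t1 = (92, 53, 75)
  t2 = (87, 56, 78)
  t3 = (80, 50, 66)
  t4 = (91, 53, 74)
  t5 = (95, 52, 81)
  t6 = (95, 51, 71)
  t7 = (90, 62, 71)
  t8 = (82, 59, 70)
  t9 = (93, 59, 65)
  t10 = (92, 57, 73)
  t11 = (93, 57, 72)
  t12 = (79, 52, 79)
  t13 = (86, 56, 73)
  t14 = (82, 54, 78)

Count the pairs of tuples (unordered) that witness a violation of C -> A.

C=78: violating pairs (2,14) — 1 pair.
C=71: violating pairs (6,7) — 1 pair.
C=73: violating pairs (10,13) — 1 pair.

3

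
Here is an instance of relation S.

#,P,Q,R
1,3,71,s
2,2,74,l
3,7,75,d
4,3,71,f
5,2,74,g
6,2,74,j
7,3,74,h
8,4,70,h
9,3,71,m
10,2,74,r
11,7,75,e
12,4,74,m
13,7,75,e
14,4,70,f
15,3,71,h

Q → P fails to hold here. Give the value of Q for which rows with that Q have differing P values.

Q=71: rows 1, 4, 9, 15 → P = 3, 3, 3, 3 ✓
Q=74: rows 2, 5, 6, 7, 10, 12 → P takes values {2, 3, 4} — violation
Q=75: rows 3, 11, 13 → P = 7, 7, 7 ✓
Q=70: rows 8, 14 → P = 4, 4 ✓
The only Q value with inconsistent P is Q=74.

74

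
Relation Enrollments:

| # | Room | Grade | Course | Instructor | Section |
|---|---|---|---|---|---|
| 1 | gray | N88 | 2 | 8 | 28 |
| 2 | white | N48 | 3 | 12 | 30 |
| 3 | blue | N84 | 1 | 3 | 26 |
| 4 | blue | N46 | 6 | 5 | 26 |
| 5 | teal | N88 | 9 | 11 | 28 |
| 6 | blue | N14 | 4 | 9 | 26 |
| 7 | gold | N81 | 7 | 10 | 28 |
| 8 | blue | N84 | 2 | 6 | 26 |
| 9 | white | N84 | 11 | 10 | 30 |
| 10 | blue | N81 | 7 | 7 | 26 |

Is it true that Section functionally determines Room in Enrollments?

No

Section=28: rows 1, 5, 7 → Room takes values {gray, teal, gold} — violation
Section=30: rows 2, 9 → Room = white, white ✓
Section=26: rows 3, 4, 6, 8, 10 → Room = blue, blue, blue, blue, blue ✓
Two rows agree on Section but differ on Room, so Section → Room does not hold.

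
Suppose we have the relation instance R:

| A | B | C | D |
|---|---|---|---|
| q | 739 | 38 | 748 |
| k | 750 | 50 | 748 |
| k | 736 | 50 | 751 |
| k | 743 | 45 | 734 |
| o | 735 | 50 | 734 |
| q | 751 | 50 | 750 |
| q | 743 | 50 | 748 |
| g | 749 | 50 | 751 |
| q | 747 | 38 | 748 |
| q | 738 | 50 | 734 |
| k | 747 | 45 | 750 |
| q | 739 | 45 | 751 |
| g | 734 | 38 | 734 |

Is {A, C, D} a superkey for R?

No

Two distinct rows share (A=q, C=38, D=748), so {A, C, D} does not determine every attribute — not a superkey.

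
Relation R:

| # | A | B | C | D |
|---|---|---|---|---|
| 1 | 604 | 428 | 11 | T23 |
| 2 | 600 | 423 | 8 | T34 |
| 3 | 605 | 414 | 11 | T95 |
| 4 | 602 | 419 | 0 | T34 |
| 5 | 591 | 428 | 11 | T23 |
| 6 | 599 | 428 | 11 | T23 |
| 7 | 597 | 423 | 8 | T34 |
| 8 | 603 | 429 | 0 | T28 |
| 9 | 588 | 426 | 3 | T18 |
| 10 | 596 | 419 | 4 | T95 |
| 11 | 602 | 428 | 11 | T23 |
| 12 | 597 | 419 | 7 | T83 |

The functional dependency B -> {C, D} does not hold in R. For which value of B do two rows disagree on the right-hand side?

B=428: rows 1, 5, 6, 11 → {C,D} = (11, T23), (11, T23), (11, T23), (11, T23) ✓
B=423: rows 2, 7 → {C,D} = (8, T34), (8, T34) ✓
B=414: row 3 → {C,D} = (11, T95) ✓
B=419: rows 4, 10, 12 → {C,D} takes values {(0, T34), (4, T95), (7, T83)} — violation
B=429: row 8 → {C,D} = (0, T28) ✓
B=426: row 9 → {C,D} = (3, T18) ✓
The only B value with inconsistent RHS is B=419.

419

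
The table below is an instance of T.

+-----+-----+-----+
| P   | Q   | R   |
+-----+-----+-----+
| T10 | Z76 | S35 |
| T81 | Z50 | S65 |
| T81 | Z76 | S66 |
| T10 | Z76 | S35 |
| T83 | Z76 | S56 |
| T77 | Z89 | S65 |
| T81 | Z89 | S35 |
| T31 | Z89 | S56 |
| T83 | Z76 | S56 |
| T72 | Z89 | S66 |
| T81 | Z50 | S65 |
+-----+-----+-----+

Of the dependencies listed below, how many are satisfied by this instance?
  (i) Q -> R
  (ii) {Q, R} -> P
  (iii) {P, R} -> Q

(i) Q -> R: Q=Z76: 5 rows → R takes values {S35, S66, S56} — violation; Q=Z89: 4 rows → R takes values {S65, S35, S56, S66} — violation — fails.
(ii) {Q, R} -> P: every LHS value maps to a single RHS value — holds.
(iii) {P, R} -> Q: every LHS value maps to a single RHS value — holds.
2 of the 3 dependencies hold.

2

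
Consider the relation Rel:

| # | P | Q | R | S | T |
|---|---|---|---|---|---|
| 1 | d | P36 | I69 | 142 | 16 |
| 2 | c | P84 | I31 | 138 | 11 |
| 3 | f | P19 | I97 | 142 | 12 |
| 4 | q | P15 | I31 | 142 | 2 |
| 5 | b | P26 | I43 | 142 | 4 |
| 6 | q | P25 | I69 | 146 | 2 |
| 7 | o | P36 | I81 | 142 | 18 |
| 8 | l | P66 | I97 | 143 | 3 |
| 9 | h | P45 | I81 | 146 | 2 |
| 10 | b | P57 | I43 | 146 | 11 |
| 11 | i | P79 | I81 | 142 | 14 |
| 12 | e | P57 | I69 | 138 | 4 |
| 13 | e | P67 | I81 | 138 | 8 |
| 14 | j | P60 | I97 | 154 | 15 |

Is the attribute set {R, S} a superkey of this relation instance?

No

Rows 7 and 11 have the same {R, S} value (R=I81, S=142) but are distinct tuples, so {R, S} does not determine every attribute — not a superkey.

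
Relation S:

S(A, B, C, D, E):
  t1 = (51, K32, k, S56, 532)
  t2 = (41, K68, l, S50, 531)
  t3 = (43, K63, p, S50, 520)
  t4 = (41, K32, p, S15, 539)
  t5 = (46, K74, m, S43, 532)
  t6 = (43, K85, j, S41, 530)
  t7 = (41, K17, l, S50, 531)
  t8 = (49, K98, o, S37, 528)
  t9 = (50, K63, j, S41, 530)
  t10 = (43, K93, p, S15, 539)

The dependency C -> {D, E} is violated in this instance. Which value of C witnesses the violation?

p

C=k: row 1 → {D,E} = (S56, 532) ✓
C=l: rows 2, 7 → {D,E} = (S50, 531), (S50, 531) ✓
C=p: rows 3, 4, 10 → {D,E} takes values {(S50, 520), (S15, 539)} — violation
C=m: row 5 → {D,E} = (S43, 532) ✓
C=j: rows 6, 9 → {D,E} = (S41, 530), (S41, 530) ✓
C=o: row 8 → {D,E} = (S37, 528) ✓
The only C value with inconsistent RHS is C=p.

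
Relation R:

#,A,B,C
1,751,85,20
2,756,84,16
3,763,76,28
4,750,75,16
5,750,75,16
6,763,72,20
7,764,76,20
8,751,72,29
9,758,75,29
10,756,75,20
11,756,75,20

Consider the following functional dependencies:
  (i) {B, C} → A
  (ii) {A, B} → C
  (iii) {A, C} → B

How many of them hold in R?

(i) {B, C} → A: every LHS value maps to a single RHS value — holds.
(ii) {A, B} → C: every LHS value maps to a single RHS value — holds.
(iii) {A, C} → B: every LHS value maps to a single RHS value — holds.
3 of the 3 dependencies hold.

3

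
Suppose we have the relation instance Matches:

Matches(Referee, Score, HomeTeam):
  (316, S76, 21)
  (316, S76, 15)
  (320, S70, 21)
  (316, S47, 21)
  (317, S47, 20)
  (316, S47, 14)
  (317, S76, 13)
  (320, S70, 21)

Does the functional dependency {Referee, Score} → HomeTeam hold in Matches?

(Referee=316, Score=S76): 2 rows → HomeTeam takes values {21, 15} — violation
(Referee=320, Score=S70): 2 rows → HomeTeam = 21, 21 ✓
(Referee=316, Score=S47): 2 rows → HomeTeam takes values {21, 14} — violation
(Referee=317, Score=S47): 1 row → HomeTeam = 20 ✓
(Referee=317, Score=S76): 1 row → HomeTeam = 13 ✓
Two rows agree on {Referee, Score} but differ on HomeTeam, so {Referee, Score} → HomeTeam does not hold.

No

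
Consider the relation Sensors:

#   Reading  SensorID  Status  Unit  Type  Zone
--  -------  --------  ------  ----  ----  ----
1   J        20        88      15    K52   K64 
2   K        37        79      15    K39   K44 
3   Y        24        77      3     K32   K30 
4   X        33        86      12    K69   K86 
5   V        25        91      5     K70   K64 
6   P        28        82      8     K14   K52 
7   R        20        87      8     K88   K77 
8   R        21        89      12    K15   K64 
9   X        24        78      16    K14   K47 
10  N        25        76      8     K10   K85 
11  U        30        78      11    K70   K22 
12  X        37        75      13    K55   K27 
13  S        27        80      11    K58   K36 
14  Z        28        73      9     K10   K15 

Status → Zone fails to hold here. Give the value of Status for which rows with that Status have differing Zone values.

Status=88: row 1 → Zone = K64 ✓
Status=79: row 2 → Zone = K44 ✓
Status=77: row 3 → Zone = K30 ✓
Status=86: row 4 → Zone = K86 ✓
Status=91: row 5 → Zone = K64 ✓
Status=82: row 6 → Zone = K52 ✓
Status=87: row 7 → Zone = K77 ✓
Status=89: row 8 → Zone = K64 ✓
Status=78: rows 9, 11 → Zone takes values {K47, K22} — violation
Status=76: row 10 → Zone = K85 ✓
Status=75: row 12 → Zone = K27 ✓
Status=80: row 13 → Zone = K36 ✓
Status=73: row 14 → Zone = K15 ✓
The only Status value with inconsistent Zone is Status=78.

78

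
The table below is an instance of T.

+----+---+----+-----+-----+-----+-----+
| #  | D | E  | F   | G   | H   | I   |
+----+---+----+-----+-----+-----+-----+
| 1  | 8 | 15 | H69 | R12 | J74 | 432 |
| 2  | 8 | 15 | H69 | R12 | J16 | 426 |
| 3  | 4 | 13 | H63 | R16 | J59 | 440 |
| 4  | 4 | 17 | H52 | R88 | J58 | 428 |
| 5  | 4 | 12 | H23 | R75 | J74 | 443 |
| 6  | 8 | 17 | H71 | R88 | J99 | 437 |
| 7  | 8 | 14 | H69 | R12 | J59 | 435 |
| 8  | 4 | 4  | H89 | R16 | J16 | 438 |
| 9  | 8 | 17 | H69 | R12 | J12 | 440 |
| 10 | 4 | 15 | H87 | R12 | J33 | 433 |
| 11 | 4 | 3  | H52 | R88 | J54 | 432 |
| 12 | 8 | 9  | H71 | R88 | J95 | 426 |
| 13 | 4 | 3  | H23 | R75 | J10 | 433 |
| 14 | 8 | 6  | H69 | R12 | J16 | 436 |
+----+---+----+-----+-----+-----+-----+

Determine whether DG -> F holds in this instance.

No

(D=8, G=R12): rows 1, 2, 7, 9, 14 → F = H69, H69, H69, H69, H69 ✓
(D=4, G=R16): rows 3, 8 → F takes values {H63, H89} — violation
(D=4, G=R88): rows 4, 11 → F = H52, H52 ✓
(D=4, G=R75): rows 5, 13 → F = H23, H23 ✓
(D=8, G=R88): rows 6, 12 → F = H71, H71 ✓
(D=4, G=R12): row 10 → F = H87 ✓
Two rows agree on DG but differ on F, so DG -> F does not hold.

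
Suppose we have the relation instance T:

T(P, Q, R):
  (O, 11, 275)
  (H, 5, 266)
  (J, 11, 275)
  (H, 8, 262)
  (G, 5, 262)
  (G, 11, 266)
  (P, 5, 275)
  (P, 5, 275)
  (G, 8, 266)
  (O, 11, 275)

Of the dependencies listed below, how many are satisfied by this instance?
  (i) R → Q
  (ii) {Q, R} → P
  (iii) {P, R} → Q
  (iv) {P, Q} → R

(i) R → Q: R=275: 5 rows → Q takes values {11, 5} — violation; R=266: 3 rows → Q takes values {5, 11, 8} — violation; R=262: 2 rows → Q takes values {8, 5} — violation — fails.
(ii) {Q, R} → P: (Q=11, R=275): 3 rows → P takes values {O, J} — violation — fails.
(iii) {P, R} → Q: (P=G, R=266): 2 rows → Q takes values {11, 8} — violation — fails.
(iv) {P, Q} → R: every LHS value maps to a single RHS value — holds.
1 of the 4 dependencies holds.

1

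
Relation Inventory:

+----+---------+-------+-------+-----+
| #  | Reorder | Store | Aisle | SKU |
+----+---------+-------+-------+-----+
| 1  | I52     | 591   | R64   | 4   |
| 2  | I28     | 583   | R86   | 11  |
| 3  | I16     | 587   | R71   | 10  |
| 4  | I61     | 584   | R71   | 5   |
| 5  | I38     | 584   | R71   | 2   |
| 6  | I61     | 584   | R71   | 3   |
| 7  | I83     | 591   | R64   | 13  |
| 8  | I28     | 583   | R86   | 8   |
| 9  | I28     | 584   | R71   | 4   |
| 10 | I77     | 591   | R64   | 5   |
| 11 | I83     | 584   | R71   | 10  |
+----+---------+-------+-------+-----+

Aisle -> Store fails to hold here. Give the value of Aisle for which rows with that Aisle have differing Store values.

R71

Aisle=R64: rows 1, 7, 10 → Store = 591, 591, 591 ✓
Aisle=R86: rows 2, 8 → Store = 583, 583 ✓
Aisle=R71: rows 3, 4, 5, 6, 9, 11 → Store takes values {587, 584} — violation
The only Aisle value with inconsistent Store is Aisle=R71.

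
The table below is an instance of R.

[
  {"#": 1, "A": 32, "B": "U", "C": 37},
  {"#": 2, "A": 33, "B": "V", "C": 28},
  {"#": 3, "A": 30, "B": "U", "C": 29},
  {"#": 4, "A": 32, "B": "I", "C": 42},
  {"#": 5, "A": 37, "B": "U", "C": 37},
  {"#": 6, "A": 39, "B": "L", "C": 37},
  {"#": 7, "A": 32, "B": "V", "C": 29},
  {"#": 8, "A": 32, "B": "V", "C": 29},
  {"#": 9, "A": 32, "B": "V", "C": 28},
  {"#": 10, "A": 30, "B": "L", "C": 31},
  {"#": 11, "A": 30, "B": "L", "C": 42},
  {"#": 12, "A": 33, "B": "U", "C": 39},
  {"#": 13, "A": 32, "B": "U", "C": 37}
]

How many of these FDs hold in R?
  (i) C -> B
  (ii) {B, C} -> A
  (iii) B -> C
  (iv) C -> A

0

(i) C -> B: C=37: rows 1, 5, 6, 13 → B takes values {U, L} — violation; C=29: rows 3, 7, 8 → B takes values {U, V} — violation; C=42: rows 4, 11 → B takes values {I, L} — violation — fails.
(ii) {B, C} -> A: (B=U, C=37): rows 1, 5, 13 → A takes values {32, 37} — violation; (B=V, C=28): rows 2, 9 → A takes values {33, 32} — violation — fails.
(iii) B -> C: B=U: rows 1, 3, 5, 12, 13 → C takes values {37, 29, 39} — violation; B=V: rows 2, 7, 8, 9 → C takes values {28, 29} — violation; B=L: rows 6, 10, 11 → C takes values {37, 31, 42} — violation — fails.
(iv) C -> A: C=37: rows 1, 5, 6, 13 → A takes values {32, 37, 39} — violation; C=28: rows 2, 9 → A takes values {33, 32} — violation; C=29: rows 3, 7, 8 → A takes values {30, 32} — violation; C=42: rows 4, 11 → A takes values {32, 30} — violation — fails.
None of the 4 dependencies hold.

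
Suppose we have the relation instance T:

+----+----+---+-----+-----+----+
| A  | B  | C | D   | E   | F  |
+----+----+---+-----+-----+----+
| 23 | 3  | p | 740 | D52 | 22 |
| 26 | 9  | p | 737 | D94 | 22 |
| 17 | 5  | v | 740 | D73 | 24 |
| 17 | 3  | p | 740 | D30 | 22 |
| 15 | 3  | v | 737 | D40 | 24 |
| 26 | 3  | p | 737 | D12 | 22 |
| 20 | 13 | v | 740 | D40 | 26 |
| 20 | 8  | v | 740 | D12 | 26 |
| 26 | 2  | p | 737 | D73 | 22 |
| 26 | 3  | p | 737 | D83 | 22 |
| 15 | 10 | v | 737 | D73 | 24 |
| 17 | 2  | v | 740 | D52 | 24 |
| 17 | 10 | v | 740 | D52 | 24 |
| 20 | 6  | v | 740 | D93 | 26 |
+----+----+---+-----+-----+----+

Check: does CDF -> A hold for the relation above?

(C=p, D=740, F=22): 2 rows → A takes values {23, 17} — violation
(C=p, D=737, F=22): 4 rows → A = 26, 26, 26, 26 ✓
(C=v, D=740, F=24): 3 rows → A = 17, 17, 17 ✓
(C=v, D=737, F=24): 2 rows → A = 15, 15 ✓
(C=v, D=740, F=26): 3 rows → A = 20, 20, 20 ✓
Two rows agree on CDF but differ on A, so CDF -> A does not hold.

No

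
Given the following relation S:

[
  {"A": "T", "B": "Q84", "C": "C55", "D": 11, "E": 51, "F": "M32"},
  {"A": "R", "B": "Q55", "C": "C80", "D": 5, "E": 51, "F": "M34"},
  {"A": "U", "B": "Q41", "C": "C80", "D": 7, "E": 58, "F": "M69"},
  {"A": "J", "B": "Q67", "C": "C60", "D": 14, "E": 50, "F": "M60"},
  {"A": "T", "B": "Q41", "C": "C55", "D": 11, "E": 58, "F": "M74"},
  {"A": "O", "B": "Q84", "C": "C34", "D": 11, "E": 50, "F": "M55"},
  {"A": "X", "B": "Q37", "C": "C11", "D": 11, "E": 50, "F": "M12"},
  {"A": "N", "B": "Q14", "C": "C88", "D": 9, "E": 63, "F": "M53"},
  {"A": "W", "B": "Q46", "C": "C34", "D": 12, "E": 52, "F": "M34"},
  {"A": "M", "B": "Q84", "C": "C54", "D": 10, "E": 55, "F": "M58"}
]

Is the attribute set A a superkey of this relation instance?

Two distinct rows share A=T, so A does not determine every attribute — not a superkey.

No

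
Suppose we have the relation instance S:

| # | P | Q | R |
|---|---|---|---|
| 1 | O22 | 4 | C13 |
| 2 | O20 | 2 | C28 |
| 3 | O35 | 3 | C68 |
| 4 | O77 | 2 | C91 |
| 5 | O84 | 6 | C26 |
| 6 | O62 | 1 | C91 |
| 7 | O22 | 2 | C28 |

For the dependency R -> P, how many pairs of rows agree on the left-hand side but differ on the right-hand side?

R=C28: violating pairs (2,7) — 1 pair.
R=C91: violating pairs (4,6) — 1 pair.

2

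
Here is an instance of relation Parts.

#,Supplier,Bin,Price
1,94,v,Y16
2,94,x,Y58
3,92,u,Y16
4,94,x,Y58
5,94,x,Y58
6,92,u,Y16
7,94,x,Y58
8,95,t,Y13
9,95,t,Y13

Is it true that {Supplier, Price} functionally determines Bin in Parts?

(Supplier=94, Price=Y16): row 1 → Bin = v ✓
(Supplier=94, Price=Y58): rows 2, 4, 5, 7 → Bin = x, x, x, x ✓
(Supplier=92, Price=Y16): rows 3, 6 → Bin = u, u ✓
(Supplier=95, Price=Y13): rows 8, 9 → Bin = t, t ✓
Every {Supplier, Price} value is associated with a single Bin value, so {Supplier, Price} → Bin holds.

Yes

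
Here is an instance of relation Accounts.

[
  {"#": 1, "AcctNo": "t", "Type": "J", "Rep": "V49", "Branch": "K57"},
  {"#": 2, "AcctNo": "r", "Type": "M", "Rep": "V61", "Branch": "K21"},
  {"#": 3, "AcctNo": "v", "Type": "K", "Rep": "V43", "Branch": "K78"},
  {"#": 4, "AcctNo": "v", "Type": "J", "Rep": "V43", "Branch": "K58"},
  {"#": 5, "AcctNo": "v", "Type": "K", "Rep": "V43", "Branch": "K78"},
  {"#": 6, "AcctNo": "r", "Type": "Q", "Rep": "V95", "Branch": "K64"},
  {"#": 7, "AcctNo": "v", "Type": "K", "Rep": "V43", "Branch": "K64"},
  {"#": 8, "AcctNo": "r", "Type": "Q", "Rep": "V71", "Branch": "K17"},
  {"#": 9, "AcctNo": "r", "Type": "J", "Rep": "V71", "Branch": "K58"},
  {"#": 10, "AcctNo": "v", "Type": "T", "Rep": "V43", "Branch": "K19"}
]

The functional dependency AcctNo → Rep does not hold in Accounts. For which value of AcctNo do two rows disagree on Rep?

AcctNo=t: row 1 → Rep = V49 ✓
AcctNo=r: rows 2, 6, 8, 9 → Rep takes values {V61, V95, V71} — violation
AcctNo=v: rows 3, 4, 5, 7, 10 → Rep = V43, V43, V43, V43, V43 ✓
The only AcctNo value with inconsistent Rep is AcctNo=r.

r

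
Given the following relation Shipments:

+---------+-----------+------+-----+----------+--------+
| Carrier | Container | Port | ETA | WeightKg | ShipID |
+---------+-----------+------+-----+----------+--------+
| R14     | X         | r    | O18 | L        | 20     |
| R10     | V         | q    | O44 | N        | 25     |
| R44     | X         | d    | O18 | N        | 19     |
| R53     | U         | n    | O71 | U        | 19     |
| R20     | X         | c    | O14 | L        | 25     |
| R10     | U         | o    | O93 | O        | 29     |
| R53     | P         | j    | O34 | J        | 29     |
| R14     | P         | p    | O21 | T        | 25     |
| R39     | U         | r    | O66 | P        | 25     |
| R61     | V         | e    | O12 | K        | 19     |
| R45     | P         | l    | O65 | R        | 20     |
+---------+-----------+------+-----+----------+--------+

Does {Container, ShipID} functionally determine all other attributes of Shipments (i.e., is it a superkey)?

Yes

All 11 rows have distinct {Container, ShipID} values, so {Container, ShipID} → (all attributes) holds and {Container, ShipID} is a superkey.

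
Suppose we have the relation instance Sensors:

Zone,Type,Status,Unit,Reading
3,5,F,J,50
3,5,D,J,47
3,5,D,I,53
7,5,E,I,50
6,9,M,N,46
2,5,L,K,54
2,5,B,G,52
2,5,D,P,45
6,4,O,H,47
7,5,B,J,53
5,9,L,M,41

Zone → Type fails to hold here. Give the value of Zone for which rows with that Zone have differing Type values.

Zone=3: 3 rows → Type = 5, 5, 5 ✓
Zone=7: 2 rows → Type = 5, 5 ✓
Zone=6: 2 rows → Type takes values {9, 4} — violation
Zone=2: 3 rows → Type = 5, 5, 5 ✓
Zone=5: 1 row → Type = 9 ✓
The only Zone value with inconsistent Type is Zone=6.

6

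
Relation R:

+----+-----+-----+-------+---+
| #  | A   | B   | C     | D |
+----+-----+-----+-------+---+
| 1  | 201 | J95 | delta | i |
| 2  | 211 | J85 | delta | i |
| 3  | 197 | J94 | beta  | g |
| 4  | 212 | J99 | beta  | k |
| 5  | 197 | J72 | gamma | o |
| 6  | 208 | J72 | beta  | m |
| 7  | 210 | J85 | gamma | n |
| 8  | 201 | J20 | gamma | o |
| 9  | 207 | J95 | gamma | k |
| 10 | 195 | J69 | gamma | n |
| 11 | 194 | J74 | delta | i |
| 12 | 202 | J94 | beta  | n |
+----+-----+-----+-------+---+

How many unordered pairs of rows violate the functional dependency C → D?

C=delta: all 3 rows agree on D — 0 pairs.
C=beta: violating pairs (3,4), (3,6), (3,12), (4,6), (4,12), (6,12) — 6 pairs.
C=gamma: violating pairs (5,7), (5,9), (5,10), (7,8), (7,9), (8,9), (8,10), (9,10) — 8 pairs.

14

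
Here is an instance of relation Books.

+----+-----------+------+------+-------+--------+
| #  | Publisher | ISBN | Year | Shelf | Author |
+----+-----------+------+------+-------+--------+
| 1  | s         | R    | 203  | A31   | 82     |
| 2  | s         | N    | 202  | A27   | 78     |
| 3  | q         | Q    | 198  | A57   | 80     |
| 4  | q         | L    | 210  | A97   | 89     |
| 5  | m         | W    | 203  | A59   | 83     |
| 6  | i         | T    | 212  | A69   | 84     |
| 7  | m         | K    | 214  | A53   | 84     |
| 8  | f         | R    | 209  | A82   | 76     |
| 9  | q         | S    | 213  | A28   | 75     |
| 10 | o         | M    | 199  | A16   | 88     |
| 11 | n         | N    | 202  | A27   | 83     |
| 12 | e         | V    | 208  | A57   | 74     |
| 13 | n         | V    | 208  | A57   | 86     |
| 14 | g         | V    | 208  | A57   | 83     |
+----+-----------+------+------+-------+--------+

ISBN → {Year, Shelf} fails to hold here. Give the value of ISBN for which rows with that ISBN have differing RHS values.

R

ISBN=R: rows 1, 8 → {Year,Shelf} takes values {(203, A31), (209, A82)} — violation
ISBN=N: rows 2, 11 → {Year,Shelf} = (202, A27), (202, A27) ✓
ISBN=Q: row 3 → {Year,Shelf} = (198, A57) ✓
ISBN=L: row 4 → {Year,Shelf} = (210, A97) ✓
ISBN=W: row 5 → {Year,Shelf} = (203, A59) ✓
ISBN=T: row 6 → {Year,Shelf} = (212, A69) ✓
ISBN=K: row 7 → {Year,Shelf} = (214, A53) ✓
ISBN=S: row 9 → {Year,Shelf} = (213, A28) ✓
ISBN=M: row 10 → {Year,Shelf} = (199, A16) ✓
ISBN=V: rows 12, 13, 14 → {Year,Shelf} = (208, A57), (208, A57), (208, A57) ✓
The only ISBN value with inconsistent RHS is ISBN=R.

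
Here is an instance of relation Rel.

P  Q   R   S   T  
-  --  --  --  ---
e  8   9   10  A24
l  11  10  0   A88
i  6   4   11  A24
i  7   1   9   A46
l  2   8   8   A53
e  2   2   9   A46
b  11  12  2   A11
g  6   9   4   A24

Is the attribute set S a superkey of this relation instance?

No

Two distinct rows share S=9, so S does not determine every attribute — not a superkey.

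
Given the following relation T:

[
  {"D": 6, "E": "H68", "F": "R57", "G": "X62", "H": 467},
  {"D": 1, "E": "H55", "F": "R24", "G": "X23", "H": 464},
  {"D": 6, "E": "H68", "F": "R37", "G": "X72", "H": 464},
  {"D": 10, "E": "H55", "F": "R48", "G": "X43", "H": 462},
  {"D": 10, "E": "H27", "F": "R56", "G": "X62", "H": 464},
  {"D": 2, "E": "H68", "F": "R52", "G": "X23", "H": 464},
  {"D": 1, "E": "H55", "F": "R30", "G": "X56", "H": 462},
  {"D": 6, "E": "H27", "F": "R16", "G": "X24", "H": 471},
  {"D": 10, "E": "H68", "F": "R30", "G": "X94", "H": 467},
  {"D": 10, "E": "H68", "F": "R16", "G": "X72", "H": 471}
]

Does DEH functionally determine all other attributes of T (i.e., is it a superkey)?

Yes

All 10 rows have distinct DEH values, so DEH → (all attributes) holds and DEH is a superkey.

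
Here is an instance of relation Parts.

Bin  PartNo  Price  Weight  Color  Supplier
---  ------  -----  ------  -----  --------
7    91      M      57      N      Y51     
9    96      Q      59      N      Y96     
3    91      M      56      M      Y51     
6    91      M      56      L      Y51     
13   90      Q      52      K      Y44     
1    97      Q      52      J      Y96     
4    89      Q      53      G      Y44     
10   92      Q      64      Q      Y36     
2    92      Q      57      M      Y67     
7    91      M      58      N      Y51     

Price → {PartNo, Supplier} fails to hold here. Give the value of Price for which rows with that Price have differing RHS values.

Q

Price=M: 4 rows → {PartNo,Supplier} = (91, Y51), (91, Y51), (91, Y51), (91, Y51) ✓
Price=Q: 6 rows → {PartNo,Supplier} takes values {(96, Y96), (90, Y44), (97, Y96), (89, Y44), (92, Y36), (92, Y67)} — violation
The only Price value with inconsistent RHS is Price=Q.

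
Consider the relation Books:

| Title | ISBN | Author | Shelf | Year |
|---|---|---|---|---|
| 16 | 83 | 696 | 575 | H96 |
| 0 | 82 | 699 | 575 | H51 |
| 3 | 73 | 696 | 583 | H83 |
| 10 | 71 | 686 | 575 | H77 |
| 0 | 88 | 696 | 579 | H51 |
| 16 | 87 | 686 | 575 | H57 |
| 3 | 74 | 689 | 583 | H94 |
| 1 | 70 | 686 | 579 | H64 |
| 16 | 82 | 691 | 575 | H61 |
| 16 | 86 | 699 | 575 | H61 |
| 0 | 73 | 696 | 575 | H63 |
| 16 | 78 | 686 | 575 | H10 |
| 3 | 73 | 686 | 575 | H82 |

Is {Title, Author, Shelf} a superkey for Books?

Two distinct rows share (Title=16, Author=686, Shelf=575), so {Title, Author, Shelf} does not determine every attribute — not a superkey.

No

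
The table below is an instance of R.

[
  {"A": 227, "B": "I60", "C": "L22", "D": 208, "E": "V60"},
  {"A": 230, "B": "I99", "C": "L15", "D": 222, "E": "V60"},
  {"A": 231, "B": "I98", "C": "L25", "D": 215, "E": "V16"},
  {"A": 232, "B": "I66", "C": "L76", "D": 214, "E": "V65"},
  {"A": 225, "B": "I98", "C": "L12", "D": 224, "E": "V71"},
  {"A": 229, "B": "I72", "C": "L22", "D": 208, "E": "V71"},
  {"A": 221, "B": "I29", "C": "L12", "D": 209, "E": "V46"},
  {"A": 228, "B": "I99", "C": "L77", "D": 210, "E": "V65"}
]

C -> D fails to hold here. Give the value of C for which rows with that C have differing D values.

L12

C=L22: 2 rows → D = 208, 208 ✓
C=L15: 1 row → D = 222 ✓
C=L25: 1 row → D = 215 ✓
C=L76: 1 row → D = 214 ✓
C=L12: 2 rows → D takes values {224, 209} — violation
C=L77: 1 row → D = 210 ✓
The only C value with inconsistent D is C=L12.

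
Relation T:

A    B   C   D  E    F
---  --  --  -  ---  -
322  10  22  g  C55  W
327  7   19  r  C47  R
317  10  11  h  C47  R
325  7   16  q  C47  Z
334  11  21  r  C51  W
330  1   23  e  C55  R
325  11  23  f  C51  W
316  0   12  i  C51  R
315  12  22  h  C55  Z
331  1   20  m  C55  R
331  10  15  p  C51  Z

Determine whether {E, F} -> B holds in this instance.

No

(E=C55, F=W): 1 row → B = 10 ✓
(E=C47, F=R): 2 rows → B takes values {7, 10} — violation
(E=C47, F=Z): 1 row → B = 7 ✓
(E=C51, F=W): 2 rows → B = 11, 11 ✓
(E=C55, F=R): 2 rows → B = 1, 1 ✓
(E=C51, F=R): 1 row → B = 0 ✓
(E=C55, F=Z): 1 row → B = 12 ✓
(E=C51, F=Z): 1 row → B = 10 ✓
Two rows agree on {E, F} but differ on B, so {E, F} -> B does not hold.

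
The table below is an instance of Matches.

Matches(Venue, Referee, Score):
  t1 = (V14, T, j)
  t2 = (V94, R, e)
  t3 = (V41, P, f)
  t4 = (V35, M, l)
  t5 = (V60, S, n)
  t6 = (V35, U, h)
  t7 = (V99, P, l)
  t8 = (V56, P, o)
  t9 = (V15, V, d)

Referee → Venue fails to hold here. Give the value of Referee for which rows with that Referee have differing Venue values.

Referee=T: row 1 → Venue = V14 ✓
Referee=R: row 2 → Venue = V94 ✓
Referee=P: rows 3, 7, 8 → Venue takes values {V41, V99, V56} — violation
Referee=M: row 4 → Venue = V35 ✓
Referee=S: row 5 → Venue = V60 ✓
Referee=U: row 6 → Venue = V35 ✓
Referee=V: row 9 → Venue = V15 ✓
The only Referee value with inconsistent Venue is Referee=P.

P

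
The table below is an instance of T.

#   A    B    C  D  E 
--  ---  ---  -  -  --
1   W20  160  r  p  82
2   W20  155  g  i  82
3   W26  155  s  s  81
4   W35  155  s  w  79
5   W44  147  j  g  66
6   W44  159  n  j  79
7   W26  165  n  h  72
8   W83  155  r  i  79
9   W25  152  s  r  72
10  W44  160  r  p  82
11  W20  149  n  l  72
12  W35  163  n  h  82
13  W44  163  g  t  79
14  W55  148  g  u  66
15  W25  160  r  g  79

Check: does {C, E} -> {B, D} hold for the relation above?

(C=r, E=82): rows 1, 10 → {B,D} = (160, p), (160, p) ✓
(C=g, E=82): row 2 → {B,D} = (155, i) ✓
(C=s, E=81): row 3 → {B,D} = (155, s) ✓
(C=s, E=79): row 4 → {B,D} = (155, w) ✓
(C=j, E=66): row 5 → {B,D} = (147, g) ✓
(C=n, E=79): row 6 → {B,D} = (159, j) ✓
(C=n, E=72): rows 7, 11 → {B,D} takes values {(165, h), (149, l)} — violation
(C=r, E=79): rows 8, 15 → {B,D} takes values {(155, i), (160, g)} — violation
(C=s, E=72): row 9 → {B,D} = (152, r) ✓
(C=n, E=82): row 12 → {B,D} = (163, h) ✓
(C=g, E=79): row 13 → {B,D} = (163, t) ✓
(C=g, E=66): row 14 → {B,D} = (148, u) ✓
Two rows agree on {C, E} but differ on {B, D}, so {C, E} -> {B, D} does not hold.

No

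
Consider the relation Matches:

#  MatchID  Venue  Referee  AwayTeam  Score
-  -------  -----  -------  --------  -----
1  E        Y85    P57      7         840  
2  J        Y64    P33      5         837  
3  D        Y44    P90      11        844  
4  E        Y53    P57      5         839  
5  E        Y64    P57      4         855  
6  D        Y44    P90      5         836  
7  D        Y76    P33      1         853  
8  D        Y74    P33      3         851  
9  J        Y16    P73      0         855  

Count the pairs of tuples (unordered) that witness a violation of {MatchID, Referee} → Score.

(MatchID=E, Referee=P57): violating pairs (1,4), (1,5), (4,5) — 3 pairs.
(MatchID=D, Referee=P90): violating pairs (3,6) — 1 pair.
(MatchID=D, Referee=P33): violating pairs (7,8) — 1 pair.

5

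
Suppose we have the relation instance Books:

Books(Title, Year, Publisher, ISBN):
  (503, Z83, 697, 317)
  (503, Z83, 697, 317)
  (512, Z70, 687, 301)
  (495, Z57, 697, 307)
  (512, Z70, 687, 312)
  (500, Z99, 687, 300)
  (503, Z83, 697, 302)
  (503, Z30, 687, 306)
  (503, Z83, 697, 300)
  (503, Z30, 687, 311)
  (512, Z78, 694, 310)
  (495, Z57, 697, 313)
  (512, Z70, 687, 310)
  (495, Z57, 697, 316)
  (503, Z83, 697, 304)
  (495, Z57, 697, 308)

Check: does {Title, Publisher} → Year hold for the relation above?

(Title=503, Publisher=697): 5 rows → Year = Z83, Z83, Z83, Z83, Z83 ✓
(Title=512, Publisher=687): 3 rows → Year = Z70, Z70, Z70 ✓
(Title=495, Publisher=697): 4 rows → Year = Z57, Z57, Z57, Z57 ✓
(Title=500, Publisher=687): 1 row → Year = Z99 ✓
(Title=503, Publisher=687): 2 rows → Year = Z30, Z30 ✓
(Title=512, Publisher=694): 1 row → Year = Z78 ✓
Every {Title, Publisher} value is associated with a single Year value, so {Title, Publisher} → Year holds.

Yes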